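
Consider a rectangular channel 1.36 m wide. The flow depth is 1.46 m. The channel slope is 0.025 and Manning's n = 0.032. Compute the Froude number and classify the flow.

subcritical

Flow area A = b·y = 1.36 × 1.46 = 1.986 m². Wetted perimeter P = b + 2y = 1.36 + 2×1.46 = 4.28 m.
Hydraulic radius R = A/P = 1.986/4.28 = 0.4639 m.
V = (1/n) R^(2/3) √S = (1/0.032) × 0.4639^(2/3) × √0.025 = 2.961 m/s. Hydraulic depth D_h = A/T = 1.986/1.36 = 1.46 m.
Froude number Fr = V/√(g·D_h) = 2.961/√(9.81×1.46) = 0.782, which is less than 1, so the flow is subcritical.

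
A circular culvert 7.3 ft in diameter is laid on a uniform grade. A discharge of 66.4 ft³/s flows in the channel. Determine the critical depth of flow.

y_c = 2.05 ft

At critical depth, Q² T / (g A³) = 1, i.e. A³/T = Q²/g = 66.4²/32.2 = 136.9.
Try y = 2.35 ft: A³/T = 231.3 — over.
Try y = 1.61 ft: A³/T = 53.13 — short.
Try y = 2.05 ft: A³/T = 136.2 — matches.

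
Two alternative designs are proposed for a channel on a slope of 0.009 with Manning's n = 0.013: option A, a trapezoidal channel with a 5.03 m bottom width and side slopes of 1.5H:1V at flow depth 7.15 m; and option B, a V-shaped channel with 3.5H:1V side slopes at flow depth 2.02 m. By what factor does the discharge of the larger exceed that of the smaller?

Channel A: With bottom width b = 5.03 m and side slope z = 1.5: A = (b + zy)y = (5.03 + 1.5×7.15)×7.15 = 112.6 m²; P = b + 2y√(1+z²) = 5.03 + 2×7.15×1.803 = 30.81 m. Hydraulic radius R = A/P = 112.6/30.81 = 3.656 m. Q_A = (1/0.013)·112.6·3.656^(2/3)·√0.009 = 1951 m³/s.
Channel B: For a triangular section with side slope z = 3.5: A = zy² = 3.5×2.02² = 14.28 m²; P = 2y√(1+z²) = 2×2.02×3.64 = 14.71 m. Hydraulic radius R = A/P = 14.28/14.71 = 0.9711 m. Q_B = (1/0.013)·14.28·0.9711^(2/3)·√0.009 = 102.2 m³/s.
The larger discharge is 1951 m³/s and the smaller is 102.2 m³/s; the ratio is 19.1.

19.1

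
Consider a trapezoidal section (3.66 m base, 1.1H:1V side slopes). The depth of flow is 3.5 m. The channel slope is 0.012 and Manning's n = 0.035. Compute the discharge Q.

Q = 125 m³/s

With bottom width b = 3.66 m and side slope z = 1.1: A = (b + zy)y = (3.66 + 1.1×3.5)×3.5 = 26.29 m²; P = b + 2y√(1+z²) = 3.66 + 2×3.5×1.487 = 14.07 m.
Hydraulic radius R = A/P = 26.29/14.07 = 1.869 m.
Manning's equation: Q = (1/n) A R^(2/3) S^(1/2) = (1/0.035) × 26.29 × 1.869^(2/3) × 0.012^(1/2) = 125 m³/s.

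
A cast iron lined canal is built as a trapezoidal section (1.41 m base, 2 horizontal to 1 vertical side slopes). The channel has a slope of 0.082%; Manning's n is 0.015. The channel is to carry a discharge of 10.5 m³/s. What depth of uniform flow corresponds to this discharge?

y_n = 1.47 m

Manning's equation rearranged: A R^(2/3) = nQ / (1·√S) = 0.015 × 10.5 / (√0.00082) = 5.5.
Try y = 1.24 m: A R^(2/3) = 3.779 — low.
Try y = 1.85 m: A R^(2/3) = 9.303 — high.
Try y = 1.47 m: A R^(2/3) = 5.515 — matches.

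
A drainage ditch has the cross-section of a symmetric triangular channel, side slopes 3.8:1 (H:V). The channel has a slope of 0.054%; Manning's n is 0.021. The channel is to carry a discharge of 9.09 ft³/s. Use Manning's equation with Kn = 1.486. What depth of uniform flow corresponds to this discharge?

Manning's equation rearranged: A R^(2/3) = nQ / (1.486·√S) = 0.021 × 9.09 / (1.486 × √0.00054) = 5.528.
Trying y = 1.05 ft: A R^(2/3) = 2.666 — too small.
Trying y = 1.59 ft: A R^(2/3) = 8.062 — too large.
Trying y = 1.38 ft: A R^(2/3) = 5.526 — close enough.

y_n = 1.38 ft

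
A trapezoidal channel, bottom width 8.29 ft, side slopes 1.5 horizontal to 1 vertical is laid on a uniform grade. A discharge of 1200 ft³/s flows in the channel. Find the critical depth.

At critical depth, Q² T / (g A³) = 1, i.e. A³/T = Q²/g = 1200²/32.2 = 44720.
At y = 7.08 ft: A³/T = 81270 — high.
At y = 5.01 ft: A³/T = 21290 — low.
At y = 6.08 ft: A³/T = 44710 — close enough.

y_c = 6.08 ft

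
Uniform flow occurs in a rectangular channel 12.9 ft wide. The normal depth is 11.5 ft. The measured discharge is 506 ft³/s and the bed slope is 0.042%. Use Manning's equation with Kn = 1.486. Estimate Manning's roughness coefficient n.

Flow area A = b·y = 12.9 × 11.5 = 148.3 ft². Wetted perimeter P = b + 2y = 12.9 + 2×11.5 = 35.9 ft.
Hydraulic radius R = A/P = 148.3/35.9 = 4.132 ft.
Rearranging Manning's equation: n = (1.486/Q) A R^(2/3) S^(1/2) = (1.486/506) × 148.3 × 4.132^(2/3) × √0.00042 = 0.023.

n = 0.023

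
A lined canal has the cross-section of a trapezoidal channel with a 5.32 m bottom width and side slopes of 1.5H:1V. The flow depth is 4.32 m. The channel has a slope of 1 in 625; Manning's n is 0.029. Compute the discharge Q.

With bottom width b = 5.32 m and side slope z = 1.5: A = (b + zy)y = (5.32 + 1.5×4.32)×4.32 = 50.98 m²; P = b + 2y√(1+z²) = 5.32 + 2×4.32×1.803 = 20.9 m.
Hydraulic radius R = A/P = 50.98/20.9 = 2.44 m.
Manning's equation: Q = (1/n) A R^(2/3) S^(1/2) = (1/0.029) × 50.98 × 2.44^(2/3) × 0.0016^(1/2) = 127 m³/s.

Q = 127 m³/s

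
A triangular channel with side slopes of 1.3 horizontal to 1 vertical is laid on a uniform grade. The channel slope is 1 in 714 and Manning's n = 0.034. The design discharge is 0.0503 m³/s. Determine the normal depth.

y_n = 0.359 m

Manning's equation rearranged: A R^(2/3) = nQ / (1·√S) = 0.034 × 0.0503 / (√0.001401) = 0.0457.
Try y = 0.264 m: A R^(2/3) = 0.02012 — short.
Try y = 0.436 m: A R^(2/3) = 0.07667 — over.
Try y = 0.359 m: A R^(2/3) = 0.04566 — close enough.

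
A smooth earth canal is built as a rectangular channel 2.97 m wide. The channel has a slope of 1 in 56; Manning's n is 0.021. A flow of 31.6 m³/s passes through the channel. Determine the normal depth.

y_n = 1.89 m

Manning's equation rearranged: A R^(2/3) = nQ / (1·√S) = 0.021 × 31.6 / (√0.01786) = 4.966.
Try y = 1.66 m: A R^(2/3) = 4.191 — too small.
Try y = 1.89 m: A R^(2/3) = 4.964 — close enough.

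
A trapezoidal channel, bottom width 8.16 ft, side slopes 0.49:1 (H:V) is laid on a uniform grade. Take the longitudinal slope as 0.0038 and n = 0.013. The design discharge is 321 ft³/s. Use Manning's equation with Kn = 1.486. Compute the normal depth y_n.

Manning's equation rearranged: A R^(2/3) = nQ / (1.486·√S) = 0.013 × 321 / (1.486 × √0.0038) = 45.56.
At y = 2.5 ft: A R^(2/3) = 33.54 — short.
At y = 3.02 ft: A R^(2/3) = 45.53 — ≈ 45.56.

y_n = 3.02 ft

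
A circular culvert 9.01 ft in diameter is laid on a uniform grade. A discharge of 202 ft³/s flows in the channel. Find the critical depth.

At critical depth, Q² T / (g A³) = 1, i.e. A³/T = Q²/g = 202²/32.2 = 1267.
Trying y = 2.68 ft: A³/T = 487.8 — low.
Trying y = 4.01 ft: A³/T = 2304 — high.
Trying y = 3.43 ft: A³/T = 1265 — matches.

y_c = 3.43 ft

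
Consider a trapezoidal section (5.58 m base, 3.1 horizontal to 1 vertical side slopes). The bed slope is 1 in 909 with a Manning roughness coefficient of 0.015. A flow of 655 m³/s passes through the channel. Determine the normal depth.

Manning's equation rearranged: A R^(2/3) = nQ / (1·√S) = 0.015 × 655 / (√0.0011) = 296.2.
At y = 4.91 m: A R^(2/3) = 198.9 — too small.
At y = 6.69 m: A R^(2/3) = 412.2 — too large.
At y = 5.82 m: A R^(2/3) = 296.1 — close enough.

y_n = 5.82 m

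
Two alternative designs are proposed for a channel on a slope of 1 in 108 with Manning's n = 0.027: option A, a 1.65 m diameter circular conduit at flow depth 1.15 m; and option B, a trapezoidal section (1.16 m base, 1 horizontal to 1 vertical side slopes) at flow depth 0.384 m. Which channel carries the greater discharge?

channel A

Channel A: For a circular section of diameter D = 1.65 m at depth y = 1.15 m, the central angle is θ = 2 arccos(1 − 2y/D) = 3.951 rad. Then A = (D²/8)(θ − sin θ) = 1.591 m² and P = Dθ/2 = 3.26 m. Hydraulic radius R = A/P = 1.591/3.26 = 0.4881 m. Q_A = (1/0.027)·1.591·0.4881^(2/3)·√0.009259 = 3.515 m³/s.
Channel B: With bottom width b = 1.16 m and side slope z = 1: A = (b + zy)y = (1.16 + 1×0.384)×0.384 = 0.5929 m²; P = b + 2y√(1+z²) = 1.16 + 2×0.384×1.414 = 2.246 m. Hydraulic radius R = A/P = 0.5929/2.246 = 0.264 m. Q_B = (1/0.027)·0.5929·0.264^(2/3)·√0.009259 = 0.8695 m³/s.
Q_A = 3.515 m³/s vs Q_B = 0.8695 m³/s, so channel A carries more.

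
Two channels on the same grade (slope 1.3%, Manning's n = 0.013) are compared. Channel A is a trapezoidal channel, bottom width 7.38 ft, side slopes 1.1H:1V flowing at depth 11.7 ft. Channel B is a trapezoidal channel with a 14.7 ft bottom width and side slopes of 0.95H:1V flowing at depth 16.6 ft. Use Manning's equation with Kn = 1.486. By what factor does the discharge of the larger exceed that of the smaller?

Channel A: With bottom width b = 7.38 ft and side slope z = 1.1: A = (b + zy)y = (7.38 + 1.1×11.7)×11.7 = 236.9 ft²; P = b + 2y√(1+z²) = 7.38 + 2×11.7×1.487 = 42.17 ft. Hydraulic radius R = A/P = 236.9/42.17 = 5.619 ft. Q_A = (1.486/0.013)·236.9·5.619^(2/3)·√0.013 = 9759 ft³/s.
Channel B: With bottom width b = 14.7 ft and side slope z = 0.95: A = (b + zy)y = (14.7 + 0.95×16.6)×16.6 = 505.8 ft²; P = b + 2y√(1+z²) = 14.7 + 2×16.6×1.379 = 60.49 ft. Hydraulic radius R = A/P = 505.8/60.49 = 8.361 ft. Q_B = (1.486/0.013)·505.8·8.361^(2/3)·√0.013 = 27160 ft³/s.
The larger discharge is 27160 ft³/s and the smaller is 9759 ft³/s; the ratio is 2.78.

2.78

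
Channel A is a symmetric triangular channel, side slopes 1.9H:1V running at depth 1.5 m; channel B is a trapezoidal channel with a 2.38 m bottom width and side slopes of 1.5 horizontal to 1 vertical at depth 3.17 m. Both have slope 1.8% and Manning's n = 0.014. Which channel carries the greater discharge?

channel B

Channel A: For a triangular section with side slope z = 1.9: A = zy² = 1.9×1.5² = 4.275 m²; P = 2y√(1+z²) = 2×1.5×2.147 = 6.441 m. Hydraulic radius R = A/P = 4.275/6.441 = 0.6637 m. Q_A = (1/0.014)·4.275·0.6637^(2/3)·√0.018 = 31.17 m³/s.
Channel B: With bottom width b = 2.38 m and side slope z = 1.5: A = (b + zy)y = (2.38 + 1.5×3.17)×3.17 = 22.62 m²; P = b + 2y√(1+z²) = 2.38 + 2×3.17×1.803 = 13.81 m. Hydraulic radius R = A/P = 22.62/13.81 = 1.638 m. Q_B = (1/0.014)·22.62·1.638^(2/3)·√0.018 = 301.2 m³/s.
Q_A = 31.17 m³/s vs Q_B = 301.2 m³/s, so channel B carries more.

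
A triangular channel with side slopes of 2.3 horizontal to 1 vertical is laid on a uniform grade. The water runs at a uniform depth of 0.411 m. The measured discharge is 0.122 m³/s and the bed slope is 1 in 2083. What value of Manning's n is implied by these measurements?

n = 0.0229

For a triangular section with side slope z = 2.3: A = zy² = 2.3×0.411² = 0.3885 m²; P = 2y√(1+z²) = 2×0.411×2.508 = 2.062 m.
Hydraulic radius R = A/P = 0.3885/2.062 = 0.1885 m.
Rearranging Manning's equation: n = (1/Q) A R^(2/3) S^(1/2) = (1/0.122) × 0.3885 × 0.1885^(2/3) × √0.0004801 = 0.0229.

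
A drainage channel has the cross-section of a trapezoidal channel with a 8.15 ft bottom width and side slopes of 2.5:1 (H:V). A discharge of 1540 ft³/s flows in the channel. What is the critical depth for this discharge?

y_c = 6.07 ft

At critical depth, Q² T / (g A³) = 1, i.e. A³/T = Q²/g = 1540²/32.2 = 73650.
Try y = 4.24 ft: A³/T = 17120 — short.
Try y = 6.91 ft: A³/T = 127000 — over.
Try y = 6.07 ft: A³/T = 73720 — close enough.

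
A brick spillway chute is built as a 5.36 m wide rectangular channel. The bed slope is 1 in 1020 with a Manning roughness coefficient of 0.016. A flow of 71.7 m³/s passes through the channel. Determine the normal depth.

Manning's equation rearranged: A R^(2/3) = nQ / (1·√S) = 0.016 × 71.7 / (√0.0009804) = 36.64.
Try y = 5.63 m: A R^(2/3) = 44.91 — too large.
Try y = 3.33 m: A R^(2/3) = 23.23 — too small.
Try y = 4.77 m: A R^(2/3) = 36.64 — matches.

y_n = 4.77 m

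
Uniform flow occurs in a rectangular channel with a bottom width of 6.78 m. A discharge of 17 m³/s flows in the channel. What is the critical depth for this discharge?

For a rectangular channel, critical depth y_c = (q²/g)^(1/3) where q = Q/b = 17/6.78 = 2.507 m²/s.
So y_c = (2.507²/9.81)^(1/3) = 0.862 m.

y_c = 0.862 m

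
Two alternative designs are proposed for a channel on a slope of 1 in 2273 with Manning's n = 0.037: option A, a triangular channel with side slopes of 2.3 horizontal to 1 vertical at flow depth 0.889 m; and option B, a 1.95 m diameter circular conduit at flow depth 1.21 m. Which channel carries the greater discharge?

Channel A: For a triangular section with side slope z = 2.3: A = zy² = 2.3×0.889² = 1.818 m²; P = 2y√(1+z²) = 2×0.889×2.508 = 4.459 m. Hydraulic radius R = A/P = 1.818/4.459 = 0.4076 m. Q_A = (1/0.037)·1.818·0.4076^(2/3)·√0.0004399 = 0.5665 m³/s.
Channel B: For a circular section of diameter D = 1.95 m at depth y = 1.21 m, the central angle is θ = 2 arccos(1 − 2y/D) = 3.628 rad. Then A = (D²/8)(θ − sin θ) = 1.947 m² and P = Dθ/2 = 3.538 m. Hydraulic radius R = A/P = 1.947/3.538 = 0.5504 m. Q_B = (1/0.037)·1.947·0.5504^(2/3)·√0.0004399 = 0.7412 m³/s.
Q_A = 0.5665 m³/s vs Q_B = 0.7412 m³/s, so channel B carries more.

channel B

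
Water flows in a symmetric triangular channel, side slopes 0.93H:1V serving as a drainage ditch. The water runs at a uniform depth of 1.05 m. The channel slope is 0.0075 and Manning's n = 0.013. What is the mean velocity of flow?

V = 3.36 m/s

For a triangular section with side slope z = 0.93: A = zy² = 0.93×1.05² = 1.025 m²; P = 2y√(1+z²) = 2×1.05×1.366 = 2.868 m.
Hydraulic radius R = A/P = 1.025/2.868 = 0.3575 m.
From Manning's equation, V = (1/n) R^(2/3) S^(1/2) = (1/0.013) × 0.3575^(2/3) × 0.0075^(1/2) = 3.36 m/s.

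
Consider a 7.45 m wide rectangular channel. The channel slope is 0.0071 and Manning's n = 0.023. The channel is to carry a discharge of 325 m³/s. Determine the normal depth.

y_n = 6.66 m

Manning's equation rearranged: A R^(2/3) = nQ / (1·√S) = 0.023 × 325 / (√0.0071) = 88.71.
At y = 8.41 m: A R^(2/3) = 117.9 — high.
At y = 5.68 m: A R^(2/3) = 72.65 — low.
At y = 6.66 m: A R^(2/3) = 88.67 — ≈ 88.71.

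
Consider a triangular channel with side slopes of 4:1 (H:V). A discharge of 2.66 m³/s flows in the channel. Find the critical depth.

At critical depth, Q² T / (g A³) = 1, i.e. A³/T = Q²/g = 2.66²/9.81 = 0.7213.
Try y = 0.773 m: A³/T = 2.208 — high.
Try y = 0.54 m: A³/T = 0.3673 — low.
Try y = 0.618 m: A³/T = 0.7212 — matches.

y_c = 0.618 m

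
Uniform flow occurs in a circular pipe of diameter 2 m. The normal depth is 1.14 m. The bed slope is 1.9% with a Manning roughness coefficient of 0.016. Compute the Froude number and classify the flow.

For a circular section of diameter D = 2 m at depth y = 1.14 m, the central angle is θ = 2 arccos(1 − 2y/D) = 3.423 rad. Then A = (D²/8)(θ − sin θ) = 1.85 m² and P = Dθ/2 = 3.423 m.
Hydraulic radius R = A/P = 1.85/3.423 = 0.5405 m.
V = (1/n) R^(2/3) √S = (1/0.016) × 0.5405^(2/3) × √0.019 = 5.716 m/s. Hydraulic depth D_h = A/T = 1.85/1.98 = 0.9341 m.
Froude number Fr = V/√(g·D_h) = 5.716/√(9.81×0.9341) = 1.89, which is greater than 1, so the flow is supercritical.

supercritical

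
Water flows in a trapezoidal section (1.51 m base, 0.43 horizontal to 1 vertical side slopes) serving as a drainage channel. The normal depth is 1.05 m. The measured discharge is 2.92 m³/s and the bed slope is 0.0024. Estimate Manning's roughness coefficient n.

n = 0.023

With bottom width b = 1.51 m and side slope z = 0.43: A = (b + zy)y = (1.51 + 0.43×1.05)×1.05 = 2.06 m²; P = b + 2y√(1+z²) = 1.51 + 2×1.05×1.089 = 3.796 m.
Hydraulic radius R = A/P = 2.06/3.796 = 0.5426 m.
Rearranging Manning's equation: n = (1/Q) A R^(2/3) S^(1/2) = (1/2.92) × 2.06 × 0.5426^(2/3) × √0.0024 = 0.023.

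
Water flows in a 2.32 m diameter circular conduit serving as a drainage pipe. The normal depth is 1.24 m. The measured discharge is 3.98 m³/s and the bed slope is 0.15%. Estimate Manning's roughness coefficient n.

For a circular section of diameter D = 2.32 m at depth y = 1.24 m, the central angle is θ = 2 arccos(1 − 2y/D) = 3.28 rad. Then A = (D²/8)(θ − sin θ) = 2.299 m² and P = Dθ/2 = 3.804 m.
Hydraulic radius R = A/P = 2.299/3.804 = 0.6043 m.
Rearranging Manning's equation: n = (1/Q) A R^(2/3) S^(1/2) = (1/3.98) × 2.299 × 0.6043^(2/3) × √0.0015 = 0.016.

n = 0.016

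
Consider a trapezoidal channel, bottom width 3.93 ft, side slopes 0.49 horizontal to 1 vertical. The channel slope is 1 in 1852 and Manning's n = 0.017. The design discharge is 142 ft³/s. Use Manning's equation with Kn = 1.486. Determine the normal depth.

y_n = 5.84 ft

Manning's equation rearranged: A R^(2/3) = nQ / (1.486·√S) = 0.017 × 142 / (1.486 × √0.00054) = 69.91.
Try y = 4.3 ft: A R^(2/3) = 40.13 — low.
Try y = 6.71 ft: A R^(2/3) = 90.78 — high.
Try y = 5.84 ft: A R^(2/3) = 69.94 — ≈ 69.91.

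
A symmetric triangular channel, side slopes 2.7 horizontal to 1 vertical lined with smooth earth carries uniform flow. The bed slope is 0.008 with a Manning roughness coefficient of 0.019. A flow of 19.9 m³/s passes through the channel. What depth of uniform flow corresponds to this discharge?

y_n = 1.43 m

Manning's equation rearranged: A R^(2/3) = nQ / (1·√S) = 0.019 × 19.9 / (√0.008) = 4.227.
Try y = 1.78 m: A R^(2/3) = 7.583 — high.
Try y = 1.24 m: A R^(2/3) = 2.892 — low.
Try y = 1.43 m: A R^(2/3) = 4.23 — ≈ 4.227.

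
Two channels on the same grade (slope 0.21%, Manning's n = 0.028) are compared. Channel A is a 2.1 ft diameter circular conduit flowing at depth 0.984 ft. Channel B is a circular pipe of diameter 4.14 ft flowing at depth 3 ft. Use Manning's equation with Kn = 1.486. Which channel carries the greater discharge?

channel B

Channel A: For a circular section of diameter D = 2.1 ft at depth y = 0.984 ft, the central angle is θ = 2 arccos(1 − 2y/D) = 3.016 rad. Then A = (D²/8)(θ − sin θ) = 1.593 ft² and P = Dθ/2 = 3.167 ft. Hydraulic radius R = A/P = 1.593/3.167 = 0.5032 ft. Q_A = (1.486/0.028)·1.593·0.5032^(2/3)·√0.0021 = 2.451 ft³/s.
Channel B: For a circular section of diameter D = 4.14 ft at depth y = 3 ft, the central angle is θ = 2 arccos(1 − 2y/D) = 4.074 rad. Then A = (D²/8)(θ − sin θ) = 10.45 ft² and P = Dθ/2 = 8.432 ft. Hydraulic radius R = A/P = 10.45/8.432 = 1.239 ft. Q_B = (1.486/0.028)·10.45·1.239^(2/3)·√0.0021 = 29.31 ft³/s.
Q_A = 2.451 ft³/s vs Q_B = 29.31 ft³/s, so channel B carries more.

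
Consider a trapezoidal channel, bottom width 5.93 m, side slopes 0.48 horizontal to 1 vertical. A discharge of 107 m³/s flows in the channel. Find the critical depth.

At critical depth, Q² T / (g A³) = 1, i.e. A³/T = Q²/g = 107²/9.81 = 1167.
Trying y = 3.29 m: A³/T = 1659 — too large.
Trying y = 2.43 m: A³/T = 620.6 — too small.
Trying y = 2.95 m: A³/T = 1161 — ≈ 1167.

y_c = 2.95 m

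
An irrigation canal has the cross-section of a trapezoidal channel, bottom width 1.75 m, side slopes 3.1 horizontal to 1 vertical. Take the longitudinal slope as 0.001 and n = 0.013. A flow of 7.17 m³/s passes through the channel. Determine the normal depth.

y_n = 0.937 m

Manning's equation rearranged: A R^(2/3) = nQ / (1·√S) = 0.013 × 7.17 / (√0.001) = 2.948.
At y = 0.709 m: A R^(2/3) = 1.618 — too small.
At y = 1.16 m: A R^(2/3) = 4.731 — too large.
At y = 0.937 m: A R^(2/3) = 2.947 — close enough.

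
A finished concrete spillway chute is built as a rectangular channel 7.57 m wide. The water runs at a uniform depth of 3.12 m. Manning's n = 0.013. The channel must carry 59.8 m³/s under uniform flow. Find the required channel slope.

S = 0.00053

Flow area A = b·y = 7.57 × 3.12 = 23.62 m². Wetted perimeter P = b + 2y = 7.57 + 2×3.12 = 13.81 m.
Hydraulic radius R = A/P = 23.62/13.81 = 1.71 m.
From Manning's equation, S = [nQ / (1 A R^(2/3))]² = [0.013 × 59.8 / (1 × 23.62 × 1.71^(2/3))]² = 0.00053.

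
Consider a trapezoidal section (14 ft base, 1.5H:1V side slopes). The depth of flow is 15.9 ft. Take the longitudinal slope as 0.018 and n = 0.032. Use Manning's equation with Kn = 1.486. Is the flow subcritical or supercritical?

With bottom width b = 14 ft and side slope z = 1.5: A = (b + zy)y = (14 + 1.5×15.9)×15.9 = 601.8 ft²; P = b + 2y√(1+z²) = 14 + 2×15.9×1.803 = 71.33 ft.
Hydraulic radius R = A/P = 601.8/71.33 = 8.437 ft.
V = (1.486/n) R^(2/3) √S = (1.486/0.032) × 8.437^(2/3) × √0.018 = 25.82 ft/s. Hydraulic depth D_h = A/T = 601.8/61.7 = 9.754 ft.
Froude number Fr = V/√(g·D_h) = 25.82/√(32.2×9.754) = 1.46, which is greater than 1, so the flow is supercritical.

supercritical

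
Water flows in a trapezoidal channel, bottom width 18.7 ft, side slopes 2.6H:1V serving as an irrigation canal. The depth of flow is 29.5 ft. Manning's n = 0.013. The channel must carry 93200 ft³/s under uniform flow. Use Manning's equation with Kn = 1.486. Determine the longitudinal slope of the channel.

S = 0.0022

With bottom width b = 18.7 ft and side slope z = 2.6: A = (b + zy)y = (18.7 + 2.6×29.5)×29.5 = 2814 ft²; P = b + 2y√(1+z²) = 18.7 + 2×29.5×2.786 = 183.1 ft.
Hydraulic radius R = A/P = 2814/183.1 = 15.37 ft.
From Manning's equation, S = [nQ / (1.486 A R^(2/3))]² = [0.013 × 93200 / (1.486 × 2814 × 15.37^(2/3))]² = 0.0022.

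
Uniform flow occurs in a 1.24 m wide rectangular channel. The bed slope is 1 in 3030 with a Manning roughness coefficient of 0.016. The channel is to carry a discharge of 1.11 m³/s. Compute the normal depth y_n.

Manning's equation rearranged: A R^(2/3) = nQ / (1·√S) = 0.016 × 1.11 / (√0.00033) = 0.9776.
At y = 1.7 m: A R^(2/3) = 1.246 — too large.
At y = 1.05 m: A R^(2/3) = 0.6948 — too small.
At y = 1.39 m: A R^(2/3) = 0.98 — ≈ 0.9776.

y_n = 1.39 m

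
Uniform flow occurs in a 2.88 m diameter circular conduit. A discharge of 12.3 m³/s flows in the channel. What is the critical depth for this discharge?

At critical depth, Q² T / (g A³) = 1, i.e. A³/T = Q²/g = 12.3²/9.81 = 15.42.
Try y = 1.89 m: A³/T = 34.02 — over.
Try y = 1.19 m: A³/T = 5.783 — short.
Try y = 1.54 m: A³/T = 15.51 — matches.

y_c = 1.54 m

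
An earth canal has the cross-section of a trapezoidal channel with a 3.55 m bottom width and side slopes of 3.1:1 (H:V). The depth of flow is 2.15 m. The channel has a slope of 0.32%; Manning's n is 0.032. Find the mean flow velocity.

With bottom width b = 3.55 m and side slope z = 3.1: A = (b + zy)y = (3.55 + 3.1×2.15)×2.15 = 21.96 m²; P = b + 2y√(1+z²) = 3.55 + 2×2.15×3.257 = 17.56 m.
Hydraulic radius R = A/P = 21.96/17.56 = 1.251 m.
From Manning's equation, V = (1/n) R^(2/3) S^(1/2) = (1/0.032) × 1.251^(2/3) × 0.0032^(1/2) = 2.05 m/s.

V = 2.05 m/s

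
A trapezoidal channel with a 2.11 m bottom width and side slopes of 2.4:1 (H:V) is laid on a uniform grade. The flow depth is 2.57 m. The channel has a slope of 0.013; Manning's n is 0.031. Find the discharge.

Q = 96.7 m³/s

With bottom width b = 2.11 m and side slope z = 2.4: A = (b + zy)y = (2.11 + 2.4×2.57)×2.57 = 21.27 m²; P = b + 2y√(1+z²) = 2.11 + 2×2.57×2.6 = 15.47 m.
Hydraulic radius R = A/P = 21.27/15.47 = 1.375 m.
Manning's equation: Q = (1/n) A R^(2/3) S^(1/2) = (1/0.031) × 21.27 × 1.375^(2/3) × 0.013^(1/2) = 96.7 m³/s.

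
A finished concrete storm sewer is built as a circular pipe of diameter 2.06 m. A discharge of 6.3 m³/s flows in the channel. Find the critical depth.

y_c = 1.2 m

At critical depth, Q² T / (g A³) = 1, i.e. A³/T = Q²/g = 6.3²/9.81 = 4.046.
Try y = 1.32 m: A³/T = 5.808 — high.
Try y = 1.2 m: A³/T = 4.027 — matches.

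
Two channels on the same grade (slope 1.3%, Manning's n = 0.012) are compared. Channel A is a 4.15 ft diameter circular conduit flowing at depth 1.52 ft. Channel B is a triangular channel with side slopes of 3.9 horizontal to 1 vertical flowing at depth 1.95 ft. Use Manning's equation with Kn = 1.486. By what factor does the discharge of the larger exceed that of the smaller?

3.6

Channel A: For a circular section of diameter D = 4.15 ft at depth y = 1.52 ft, the central angle is θ = 2 arccos(1 − 2y/D) = 2.6 rad. Then A = (D²/8)(θ − sin θ) = 4.488 ft² and P = Dθ/2 = 5.395 ft. Hydraulic radius R = A/P = 4.488/5.395 = 0.8318 ft. Q_A = (1.486/0.012)·4.488·0.8318^(2/3)·√0.013 = 56.04 ft³/s.
Channel B: For a triangular section with side slope z = 3.9: A = zy² = 3.9×1.95² = 14.83 ft²; P = 2y√(1+z²) = 2×1.95×4.026 = 15.7 ft. Hydraulic radius R = A/P = 14.83/15.7 = 0.9444 ft. Q_B = (1.486/0.012)·14.83·0.9444^(2/3)·√0.013 = 201.6 ft³/s.
The larger discharge is 201.6 ft³/s and the smaller is 56.04 ft³/s; the ratio is 3.6.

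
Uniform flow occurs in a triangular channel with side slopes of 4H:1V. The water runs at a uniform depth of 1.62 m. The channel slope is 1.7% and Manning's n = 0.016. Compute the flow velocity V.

V = 6.94 m/s

For a triangular section with side slope z = 4: A = zy² = 4×1.62² = 10.5 m²; P = 2y√(1+z²) = 2×1.62×4.123 = 13.36 m.
Hydraulic radius R = A/P = 10.5/13.36 = 0.7858 m.
From Manning's equation, V = (1/n) R^(2/3) S^(1/2) = (1/0.016) × 0.7858^(2/3) × 0.017^(1/2) = 6.94 m/s.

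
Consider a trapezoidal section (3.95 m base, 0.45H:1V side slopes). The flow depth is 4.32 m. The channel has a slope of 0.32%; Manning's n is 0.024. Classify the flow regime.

With bottom width b = 3.95 m and side slope z = 0.45: A = (b + zy)y = (3.95 + 0.45×4.32)×4.32 = 25.46 m²; P = b + 2y√(1+z²) = 3.95 + 2×4.32×1.097 = 13.42 m.
Hydraulic radius R = A/P = 25.46/13.42 = 1.897 m.
V = (1/n) R^(2/3) √S = (1/0.024) × 1.897^(2/3) × √0.0032 = 3.612 m/s. Hydraulic depth D_h = A/T = 25.46/7.838 = 3.249 m.
Froude number Fr = V/√(g·D_h) = 3.612/√(9.81×3.249) = 0.64, which is less than 1, so the flow is subcritical.

subcritical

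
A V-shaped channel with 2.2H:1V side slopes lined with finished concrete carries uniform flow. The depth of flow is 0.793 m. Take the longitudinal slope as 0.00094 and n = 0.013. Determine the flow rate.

Q = 1.65 m³/s

For a triangular section with side slope z = 2.2: A = zy² = 2.2×0.793² = 1.383 m²; P = 2y√(1+z²) = 2×0.793×2.417 = 3.833 m.
Hydraulic radius R = A/P = 1.383/3.833 = 0.361 m.
Manning's equation: Q = (1/n) A R^(2/3) S^(1/2) = (1/0.013) × 1.383 × 0.361^(2/3) × 0.00094^(1/2) = 1.65 m³/s.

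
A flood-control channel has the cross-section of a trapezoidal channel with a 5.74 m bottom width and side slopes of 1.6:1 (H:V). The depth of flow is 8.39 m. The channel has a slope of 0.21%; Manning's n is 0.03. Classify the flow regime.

subcritical

With bottom width b = 5.74 m and side slope z = 1.6: A = (b + zy)y = (5.74 + 1.6×8.39)×8.39 = 160.8 m²; P = b + 2y√(1+z²) = 5.74 + 2×8.39×1.887 = 37.4 m.
Hydraulic radius R = A/P = 160.8/37.4 = 4.299 m.
V = (1/n) R^(2/3) √S = (1/0.03) × 4.299^(2/3) × √0.0021 = 4.039 m/s. Hydraulic depth D_h = A/T = 160.8/32.59 = 4.934 m.
Froude number Fr = V/√(g·D_h) = 4.039/√(9.81×4.934) = 0.581, which is less than 1, so the flow is subcritical.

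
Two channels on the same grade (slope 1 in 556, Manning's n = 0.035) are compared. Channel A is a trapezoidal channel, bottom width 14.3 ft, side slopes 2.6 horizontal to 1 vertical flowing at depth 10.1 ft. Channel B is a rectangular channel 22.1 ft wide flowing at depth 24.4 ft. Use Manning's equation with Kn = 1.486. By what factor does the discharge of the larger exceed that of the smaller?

1.58

Channel A: With bottom width b = 14.3 ft and side slope z = 2.6: A = (b + zy)y = (14.3 + 2.6×10.1)×10.1 = 409.7 ft²; P = b + 2y√(1+z²) = 14.3 + 2×10.1×2.786 = 70.57 ft. Hydraulic radius R = A/P = 409.7/70.57 = 5.805 ft. Q_A = (1.486/0.035)·409.7·5.805^(2/3)·√0.001799 = 2382 ft³/s.
Channel B: Flow area A = b·y = 22.1 × 24.4 = 539.2 ft². Wetted perimeter P = b + 2y = 22.1 + 2×24.4 = 70.9 ft. Hydraulic radius R = A/P = 539.2/70.9 = 7.606 ft. Q_B = (1.486/0.035)·539.2·7.606^(2/3)·√0.001799 = 3755 ft³/s.
The larger discharge is 3755 ft³/s and the smaller is 2382 ft³/s; the ratio is 1.58.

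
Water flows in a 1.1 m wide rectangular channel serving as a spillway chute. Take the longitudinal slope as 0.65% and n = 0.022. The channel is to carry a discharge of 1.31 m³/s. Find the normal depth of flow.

y_n = 0.71 m

Manning's equation rearranged: A R^(2/3) = nQ / (1·√S) = 0.022 × 1.31 / (√0.0065) = 0.3575.
At y = 0.542 m: A R^(2/3) = 0.2509 — low.
At y = 0.771 m: A R^(2/3) = 0.3976 — high.
At y = 0.71 m: A R^(2/3) = 0.3577 — ≈ 0.3575.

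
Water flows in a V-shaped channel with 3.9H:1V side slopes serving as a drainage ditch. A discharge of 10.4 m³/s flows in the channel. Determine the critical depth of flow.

At critical depth, Q² T / (g A³) = 1, i.e. A³/T = Q²/g = 10.4²/9.81 = 11.03.
Try y = 1.35 m: A³/T = 34.1 — too large.
Try y = 1.08 m: A³/T = 11.17 — close enough.

y_c = 1.08 m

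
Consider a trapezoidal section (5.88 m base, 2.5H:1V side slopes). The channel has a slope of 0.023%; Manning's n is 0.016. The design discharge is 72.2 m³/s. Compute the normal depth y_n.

Manning's equation rearranged: A R^(2/3) = nQ / (1·√S) = 0.016 × 72.2 / (√0.00023) = 76.17.
Try y = 3.82 m: A R^(2/3) = 100.6 — high.
Try y = 2.5 m: A R^(2/3) = 40.92 — low.
Try y = 3.36 m: A R^(2/3) = 76.2 — ≈ 76.17.

y_n = 3.36 m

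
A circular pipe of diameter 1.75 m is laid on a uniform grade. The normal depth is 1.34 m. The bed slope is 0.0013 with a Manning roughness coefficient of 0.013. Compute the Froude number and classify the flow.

subcritical

For a circular section of diameter D = 1.75 m at depth y = 1.34 m, the central angle is θ = 2 arccos(1 − 2y/D) = 4.262 rad. Then A = (D²/8)(θ − sin θ) = 1.976 m² and P = Dθ/2 = 3.729 m.
Hydraulic radius R = A/P = 1.976/3.729 = 0.5299 m.
V = (1/n) R^(2/3) √S = (1/0.013) × 0.5299^(2/3) × √0.0013 = 1.816 m/s. Hydraulic depth D_h = A/T = 1.976/1.482 = 1.333 m.
Froude number Fr = V/√(g·D_h) = 1.816/√(9.81×1.333) = 0.502, which is less than 1, so the flow is subcritical.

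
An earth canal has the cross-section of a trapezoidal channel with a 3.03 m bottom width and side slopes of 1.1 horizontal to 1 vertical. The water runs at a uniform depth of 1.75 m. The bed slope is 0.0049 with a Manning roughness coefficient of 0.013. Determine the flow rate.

With bottom width b = 3.03 m and side slope z = 1.1: A = (b + zy)y = (3.03 + 1.1×1.75)×1.75 = 8.671 m²; P = b + 2y√(1+z²) = 3.03 + 2×1.75×1.487 = 8.233 m.
Hydraulic radius R = A/P = 8.671/8.233 = 1.053 m.
Manning's equation: Q = (1/n) A R^(2/3) S^(1/2) = (1/0.013) × 8.671 × 1.053^(2/3) × 0.0049^(1/2) = 48.3 m³/s.

Q = 48.3 m³/s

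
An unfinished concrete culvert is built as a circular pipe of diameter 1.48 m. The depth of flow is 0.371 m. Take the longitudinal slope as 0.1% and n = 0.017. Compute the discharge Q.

For a circular section of diameter D = 1.48 m at depth y = 0.371 m, the central angle is θ = 2 arccos(1 − 2y/D) = 2.098 rad. Then A = (D²/8)(θ − sin θ) = 0.3376 m² and P = Dθ/2 = 1.552 m.
Hydraulic radius R = A/P = 0.3376/1.552 = 0.2175 m.
Manning's equation: Q = (1/n) A R^(2/3) S^(1/2) = (1/0.017) × 0.3376 × 0.2175^(2/3) × 0.001^(1/2) = 0.227 m³/s.

Q = 0.227 m³/s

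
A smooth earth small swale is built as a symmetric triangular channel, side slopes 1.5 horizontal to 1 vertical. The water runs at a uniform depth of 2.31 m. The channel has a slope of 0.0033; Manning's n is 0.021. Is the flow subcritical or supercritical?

For a triangular section with side slope z = 1.5: A = zy² = 1.5×2.31² = 8.004 m²; P = 2y√(1+z²) = 2×2.31×1.803 = 8.329 m.
Hydraulic radius R = A/P = 8.004/8.329 = 0.961 m.
V = (1/n) R^(2/3) √S = (1/0.021) × 0.961^(2/3) × √0.0033 = 2.664 m/s. Hydraulic depth D_h = A/T = 8.004/6.93 = 1.155 m.
Froude number Fr = V/√(g·D_h) = 2.664/√(9.81×1.155) = 0.791, which is less than 1, so the flow is subcritical.

subcritical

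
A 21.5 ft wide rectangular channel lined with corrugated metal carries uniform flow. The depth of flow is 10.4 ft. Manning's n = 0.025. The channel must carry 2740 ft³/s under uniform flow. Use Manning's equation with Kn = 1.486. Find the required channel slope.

S = 0.00462

Flow area A = b·y = 21.5 × 10.4 = 223.6 ft². Wetted perimeter P = b + 2y = 21.5 + 2×10.4 = 42.3 ft.
Hydraulic radius R = A/P = 223.6/42.3 = 5.286 ft.
From Manning's equation, S = [nQ / (1.486 A R^(2/3))]² = [0.025 × 2740 / (1.486 × 223.6 × 5.286^(2/3))]² = 0.00462.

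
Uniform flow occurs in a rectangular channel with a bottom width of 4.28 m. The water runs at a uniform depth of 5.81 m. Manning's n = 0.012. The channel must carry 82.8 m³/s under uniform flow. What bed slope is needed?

S = 0.000879

Flow area A = b·y = 4.28 × 5.81 = 24.87 m². Wetted perimeter P = b + 2y = 4.28 + 2×5.81 = 15.9 m.
Hydraulic radius R = A/P = 24.87/15.9 = 1.564 m.
From Manning's equation, S = [nQ / (1 A R^(2/3))]² = [0.012 × 82.8 / (1 × 24.87 × 1.564^(2/3))]² = 0.000879.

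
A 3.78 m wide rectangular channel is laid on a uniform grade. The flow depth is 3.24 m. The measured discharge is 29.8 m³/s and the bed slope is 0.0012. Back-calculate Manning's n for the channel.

Flow area A = b·y = 3.78 × 3.24 = 12.25 m². Wetted perimeter P = b + 2y = 3.78 + 2×3.24 = 10.26 m.
Hydraulic radius R = A/P = 12.25/10.26 = 1.194 m.
Rearranging Manning's equation: n = (1/Q) A R^(2/3) S^(1/2) = (1/29.8) × 12.25 × 1.194^(2/3) × √0.0012 = 0.016.

n = 0.016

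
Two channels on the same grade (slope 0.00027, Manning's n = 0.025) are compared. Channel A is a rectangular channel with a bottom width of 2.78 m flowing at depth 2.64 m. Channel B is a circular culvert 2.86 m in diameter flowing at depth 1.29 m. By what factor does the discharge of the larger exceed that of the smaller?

Channel A: Flow area A = b·y = 2.78 × 2.64 = 7.339 m². Wetted perimeter P = b + 2y = 2.78 + 2×2.64 = 8.06 m. Hydraulic radius R = A/P = 7.339/8.06 = 0.9106 m. Q_A = (1/0.025)·7.339·0.9106^(2/3)·√0.00027 = 4.532 m³/s.
Channel B: For a circular section of diameter D = 2.86 m at depth y = 1.29 m, the central angle is θ = 2 arccos(1 − 2y/D) = 2.945 rad. Then A = (D²/8)(θ − sin θ) = 2.812 m² and P = Dθ/2 = 4.212 m. Hydraulic radius R = A/P = 2.812/4.212 = 0.6677 m. Q_B = (1/0.025)·2.812·0.6677^(2/3)·√0.00027 = 1.412 m³/s.
The larger discharge is 4.532 m³/s and the smaller is 1.412 m³/s; the ratio is 3.21.

3.21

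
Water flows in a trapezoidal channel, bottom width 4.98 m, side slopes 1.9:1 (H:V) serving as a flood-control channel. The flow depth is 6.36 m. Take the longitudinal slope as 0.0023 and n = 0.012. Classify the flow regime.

supercritical

With bottom width b = 4.98 m and side slope z = 1.9: A = (b + zy)y = (4.98 + 1.9×6.36)×6.36 = 108.5 m²; P = b + 2y√(1+z²) = 4.98 + 2×6.36×2.147 = 32.29 m.
Hydraulic radius R = A/P = 108.5/32.29 = 3.361 m.
V = (1/n) R^(2/3) √S = (1/0.012) × 3.361^(2/3) × √0.0023 = 8.967 m/s. Hydraulic depth D_h = A/T = 108.5/29.15 = 3.723 m.
Froude number Fr = V/√(g·D_h) = 8.967/√(9.81×3.723) = 1.48, which is greater than 1, so the flow is supercritical.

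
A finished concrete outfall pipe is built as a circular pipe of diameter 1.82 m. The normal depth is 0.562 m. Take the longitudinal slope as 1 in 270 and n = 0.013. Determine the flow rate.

For a circular section of diameter D = 1.82 m at depth y = 0.562 m, the central angle is θ = 2 arccos(1 − 2y/D) = 2.357 rad. Then A = (D²/8)(θ − sin θ) = 0.6832 m² and P = Dθ/2 = 2.145 m.
Hydraulic radius R = A/P = 0.6832/2.145 = 0.3186 m.
Manning's equation: Q = (1/n) A R^(2/3) S^(1/2) = (1/0.013) × 0.6832 × 0.3186^(2/3) × 0.003704^(1/2) = 1.49 m³/s.

Q = 1.49 m³/s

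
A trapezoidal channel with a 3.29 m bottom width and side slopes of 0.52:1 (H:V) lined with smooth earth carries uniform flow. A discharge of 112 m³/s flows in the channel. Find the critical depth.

At critical depth, Q² T / (g A³) = 1, i.e. A³/T = Q²/g = 112²/9.81 = 1279.
Trying y = 3.13 m: A³/T = 557.1 — too small.
Trying y = 3.96 m: A³/T = 1283 — close enough.

y_c = 3.96 m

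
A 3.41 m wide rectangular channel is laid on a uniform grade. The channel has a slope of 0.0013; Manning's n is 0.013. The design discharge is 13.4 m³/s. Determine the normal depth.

y_n = 1.61 m

Manning's equation rearranged: A R^(2/3) = nQ / (1·√S) = 0.013 × 13.4 / (√0.0013) = 4.831.
Trying y = 1.79 m: A R^(2/3) = 5.576 — too large.
Trying y = 1.41 m: A R^(2/3) = 4.045 — too small.
Trying y = 1.61 m: A R^(2/3) = 4.841 — ≈ 4.831.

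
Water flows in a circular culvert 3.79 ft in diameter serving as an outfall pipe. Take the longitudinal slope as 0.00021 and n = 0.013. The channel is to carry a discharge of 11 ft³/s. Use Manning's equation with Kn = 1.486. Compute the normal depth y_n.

y_n = 2.14 ft

Manning's equation rearranged: A R^(2/3) = nQ / (1.486·√S) = 0.013 × 11 / (1.486 × √0.00021) = 6.641.
Try y = 2.32 ft: A R^(2/3) = 7.538 — too large.
Try y = 2.14 ft: A R^(2/3) = 6.649 — matches.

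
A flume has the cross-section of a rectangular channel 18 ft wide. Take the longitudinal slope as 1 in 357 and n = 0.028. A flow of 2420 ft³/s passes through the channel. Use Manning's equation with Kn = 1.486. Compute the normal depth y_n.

y_n = 15.1 ft

Manning's equation rearranged: A R^(2/3) = nQ / (1.486·√S) = 0.028 × 2420 / (1.486 × √0.002801) = 861.6.
At y = 16.5 ft: A R^(2/3) = 961.3 — too large.
At y = 13.6 ft: A R^(2/3) = 755 — too small.
At y = 15.1 ft: A R^(2/3) = 861.1 — close enough.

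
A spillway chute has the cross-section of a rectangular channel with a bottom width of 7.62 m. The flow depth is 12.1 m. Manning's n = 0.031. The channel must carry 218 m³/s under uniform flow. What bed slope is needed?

S = 0.0013

Flow area A = b·y = 7.62 × 12.1 = 92.2 m². Wetted perimeter P = b + 2y = 7.62 + 2×12.1 = 31.82 m.
Hydraulic radius R = A/P = 92.2/31.82 = 2.898 m.
From Manning's equation, S = [nQ / (1 A R^(2/3))]² = [0.031 × 218 / (1 × 92.2 × 2.898^(2/3))]² = 0.0013.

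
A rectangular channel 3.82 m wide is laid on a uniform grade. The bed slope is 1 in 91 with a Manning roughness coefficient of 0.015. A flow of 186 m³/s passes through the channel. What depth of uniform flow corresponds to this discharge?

y_n = 5.52 m

Manning's equation rearranged: A R^(2/3) = nQ / (1·√S) = 0.015 × 186 / (√0.01099) = 26.61.
Trying y = 4.43 m: A R^(2/3) = 20.51 — short.
Trying y = 5.52 m: A R^(2/3) = 26.63 — ≈ 26.61.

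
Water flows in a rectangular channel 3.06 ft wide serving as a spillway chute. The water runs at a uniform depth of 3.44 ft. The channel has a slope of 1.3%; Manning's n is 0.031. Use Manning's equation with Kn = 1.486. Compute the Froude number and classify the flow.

Flow area A = b·y = 3.06 × 3.44 = 10.53 ft². Wetted perimeter P = b + 2y = 3.06 + 2×3.44 = 9.94 ft.
Hydraulic radius R = A/P = 10.53/9.94 = 1.059 ft.
V = (1.486/n) R^(2/3) √S = (1.486/0.031) × 1.059^(2/3) × √0.013 = 5.678 ft/s. Hydraulic depth D_h = A/T = 10.53/3.06 = 3.44 ft.
Froude number Fr = V/√(g·D_h) = 5.678/√(32.2×3.44) = 0.54, which is less than 1, so the flow is subcritical.

subcritical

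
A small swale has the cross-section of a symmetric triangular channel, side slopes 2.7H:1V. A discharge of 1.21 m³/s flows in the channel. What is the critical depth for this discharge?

y_c = 0.528 m

At critical depth, Q² T / (g A³) = 1, i.e. A³/T = Q²/g = 1.21²/9.81 = 0.1492.
Try y = 0.424 m: A³/T = 0.04995 — too small.
Try y = 0.528 m: A³/T = 0.1496 — ≈ 0.1492.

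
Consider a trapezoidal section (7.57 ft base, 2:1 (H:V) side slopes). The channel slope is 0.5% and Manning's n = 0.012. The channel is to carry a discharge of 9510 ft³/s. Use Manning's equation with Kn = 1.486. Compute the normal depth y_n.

y_n = 11.2 ft

Manning's equation rearranged: A R^(2/3) = nQ / (1.486·√S) = 0.012 × 9510 / (1.486 × √0.005) = 1086.
Try y = 7.68 ft: A R^(2/3) = 458.5 — short.
Try y = 11.2 ft: A R^(2/3) = 1086 — matches.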